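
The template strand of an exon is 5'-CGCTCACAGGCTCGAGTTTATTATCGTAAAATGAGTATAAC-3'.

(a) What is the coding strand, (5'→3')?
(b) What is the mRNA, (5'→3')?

(a) 5'-GTTATACTCATTTTACGATAATAAACTCGAGCCTGTGAGCG-3'
(b) 5′-GUUAUACUCAUUUUACGAUAAUAAACUCGAGCCUGUGAGCG-3′

(a) The coding strand is the reverse complement of the template: complement GCGAGTGTCCGAGCTCAAATAATAGCATTTTACTCATATTG, then reverse.
(b) mRNA has the coding-strand sequence with T→U.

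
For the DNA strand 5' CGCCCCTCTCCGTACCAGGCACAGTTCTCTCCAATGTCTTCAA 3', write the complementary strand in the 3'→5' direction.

Base-pairing A↔T, G↔C gives the complement. The complementary strand is antiparallel, so paired with a 5'→3' strand it runs 3'→5'.

3'-GCGGGGAGAGGCATGGTCCGTGTCAAGAGAGGTTACAGAAGTT-5'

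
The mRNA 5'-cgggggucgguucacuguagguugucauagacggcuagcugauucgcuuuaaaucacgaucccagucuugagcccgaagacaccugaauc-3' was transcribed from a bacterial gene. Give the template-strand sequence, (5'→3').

5'-GATTCAGGTGTCTTCGGGCTCAAGACTGGGATCGTGATTTAAAGCGAATCAGCTAGCCGTCTATGACAACCTACAGTGAACCGACCCCCG-3'

Replace U with T to get the coding DNA strand: CGGGGGTCGGTTCACTGTAGGTTGTCATAGACGGCTAGCTGATTCGCTTTAAATCACGATCCCAGTCTTGAGCCCGAAGACACCTGAATC. The template strand is its reverse complement (complement GCCCCCAGCCAAGTGACATCCAACAGTATCTGCCGATCGACTAAGCGAAATTTAGTGCTAGGGTCAGAACTCGGGCTTCTGTGGACTTAG, then reverse).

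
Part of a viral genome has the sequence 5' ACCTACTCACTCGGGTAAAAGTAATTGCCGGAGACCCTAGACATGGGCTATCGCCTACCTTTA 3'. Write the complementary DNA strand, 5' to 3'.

5'-TAAAGGTAGGCGATAGCCCATGTCTAGGGTCTCCGGCAATTACTTTTACCCGAGTGAGTAGGT-3'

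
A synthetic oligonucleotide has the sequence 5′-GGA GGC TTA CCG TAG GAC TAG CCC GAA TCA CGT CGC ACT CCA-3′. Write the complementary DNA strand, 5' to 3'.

5'-TGGAGTGCGACGTGATTCGGGCTAGTCCTACGGTAAGCCTCC-3'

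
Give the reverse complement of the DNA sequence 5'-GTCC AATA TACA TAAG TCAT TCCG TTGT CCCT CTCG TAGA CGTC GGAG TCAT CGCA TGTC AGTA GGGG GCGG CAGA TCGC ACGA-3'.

Reading the sequence 3'→5' and pairing each base (A↔T, G↔C) gives the reverse complement directly.

5'-TCGTGCGATCTGCCGCCCCCTACTGACATGCGATGACTCCGACGTCTACGAGAGGGACAACGGAATGACTTATGTATATTGGAC-3'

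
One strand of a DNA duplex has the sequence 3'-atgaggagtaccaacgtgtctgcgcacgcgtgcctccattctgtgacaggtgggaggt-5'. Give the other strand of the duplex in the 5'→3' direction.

The strand is given 3'→5', so its complement runs 5'→3' in the same left-to-right order: pair each base A↔T, G↔C.

5'-TACTCCTCATGGTTGCACAGACGCGTGCGCACGGAGGTAAGACACTGTCCACCCTCCA-3'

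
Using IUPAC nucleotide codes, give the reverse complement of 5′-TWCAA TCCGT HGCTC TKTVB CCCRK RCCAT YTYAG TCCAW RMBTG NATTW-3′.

Standard pairs A↔T, G↔C; ambiguity codes pair R↔Y, M↔K, W↔W, B↔V, H↔D, N↔N. Complement (AWGTTAGGCADCGAGAMABVGGGYMYGGTARARTCAGGTWYKVACNTAAW), then reverse for 5'→3'.

5'-WAATNCAVKYWTGGACTRARATGGYMYGGGVBAMAGAGCDACGGATTGWA-3'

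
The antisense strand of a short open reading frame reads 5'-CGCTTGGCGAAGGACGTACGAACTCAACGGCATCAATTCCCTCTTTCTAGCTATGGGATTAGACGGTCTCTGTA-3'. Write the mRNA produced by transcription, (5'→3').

RNA polymerase reads the template 3'→5' and synthesizes mRNA 5'→3' by base-pairing (A→U, T→A, G↔C). The complement of the template is GCGAACCGCTTCCTGCATGCTTGAGTTGCCGTAGTTAAGGGAGAAAGATCGATACCCTAATCTGCCAGAGACAT; antiparallel, so 5'→3' the coding strand is TACAGAGACCGTCTAATCCCATAGCTAGAAAGAGGGAATTGATGCCGTTGAGTTCGTACGTCCTTCGCCAAGCG. Replace T with U for the mRNA.

5'-UACAGAGACCGUCUAAUCCCAUAGCUAGAAAGAGGGAAUUGAUGCCGUUGAGUUCGUACGUCCUUCGCCAAGCG-3'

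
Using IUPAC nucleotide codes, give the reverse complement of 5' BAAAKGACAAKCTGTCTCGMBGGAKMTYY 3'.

Standard pairs A↔T, G↔C; ambiguity codes pair Y↔R, M↔K, B↔V. Complement (VTTTMCTGTTMGACAGAGCKVCCTMKARR), then reverse for 5'→3'.

5'-RRAKMTCCVKCGAGACAGMTTGTCMTTTV-3'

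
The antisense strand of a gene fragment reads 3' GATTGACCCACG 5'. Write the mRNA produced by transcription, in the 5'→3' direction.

Reading the template 3'→5' as shown, RNA polymerase pairs each base (A→U, T→A, G↔C) to build mRNA 5'→3' directly.

5'-CUAACUGGGUGC-3'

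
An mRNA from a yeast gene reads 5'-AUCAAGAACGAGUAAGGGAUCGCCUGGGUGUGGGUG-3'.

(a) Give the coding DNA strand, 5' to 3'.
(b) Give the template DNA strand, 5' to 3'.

(a) 5'-ATCAAGAACGAGTAAGGGATCGCCTGGGTGTGGGTG-3'
(b) 5'-CACCCACACCCAGGCGATCCCTTACTCGTTCTTGAT-3'

(a) The coding strand matches the mRNA with U→T.
(b) The template strand is the reverse complement of the coding strand.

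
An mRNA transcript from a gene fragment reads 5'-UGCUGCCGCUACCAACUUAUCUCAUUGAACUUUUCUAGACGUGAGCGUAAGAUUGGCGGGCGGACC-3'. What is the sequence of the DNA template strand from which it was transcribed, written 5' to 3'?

5'-GGTCCGCCCGCCAATCTTACGCTCACGTCTAGAAAAGTTCAATGAGATAAGTTGGTAGCGGCAGCA-3'

Replace U with T to get the coding DNA strand: TGCTGCCGCTACCAACTTATCTCATTGAACTTTTCTAGACGTGAGCGTAAGATTGGCGGGCGGACC. The template strand is its reverse complement (complement ACGACGGCGATGGTTGAATAGAGTAACTTGAAAAGATCTGCACTCGCATTCTAACCGCCCGCCTGG, then reverse).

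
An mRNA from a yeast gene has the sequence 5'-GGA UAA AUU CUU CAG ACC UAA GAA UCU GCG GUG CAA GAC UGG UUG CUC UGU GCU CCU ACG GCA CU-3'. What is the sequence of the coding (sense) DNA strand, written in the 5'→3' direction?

5′-GGATAAATTCTTCAGACCTAAGAATCTGCGGTGCAAGACTGGTTGCTCTGTGCTCCTACGGCACT-3′

The coding DNA strand has the same 5'→3' sequence as the mRNA with U replaced by T.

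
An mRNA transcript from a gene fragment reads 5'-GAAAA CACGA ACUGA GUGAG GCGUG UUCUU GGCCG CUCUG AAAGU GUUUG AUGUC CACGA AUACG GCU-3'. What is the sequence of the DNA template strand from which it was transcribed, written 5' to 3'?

5'-AGCCGTATTCGTGGACATCAAACACTTTCAGAGCGGCCAAGAACACGCCTCACTCAGTTCGTGTTTTC-3'

Replace U with T to get the coding DNA strand: GAAAACACGAACTGAGTGAGGCGTGTTCTTGGCCGCTCTGAAAGTGTTTGATGTCCACGAATACGGCT. The template strand is its reverse complement (complement CTTTTGTGCTTGACTCACTCCGCACAAGAACCGGCGAGACTTTCACAAACTACAGGTGCTTATGCCGA, then reverse).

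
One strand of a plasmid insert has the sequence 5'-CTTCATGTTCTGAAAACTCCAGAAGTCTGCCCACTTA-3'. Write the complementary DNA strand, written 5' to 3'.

5'-TAAGTGGGCAGACTTCTGGAGTTTTCAGAACATGAAG-3'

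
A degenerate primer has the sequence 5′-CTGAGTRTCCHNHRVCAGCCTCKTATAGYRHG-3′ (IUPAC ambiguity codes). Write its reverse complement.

5'-CDYRCTATAMGAGGCTGBYDNDGGAYACTCAG-3'

Standard pairs A↔T, G↔C; ambiguity codes pair R↔Y, K↔M, H↔D, V↔B, N↔N. Complement (GACTCAYAGGDNDYBGTCGGAGMATATCRYDC), then reverse for 5'→3'.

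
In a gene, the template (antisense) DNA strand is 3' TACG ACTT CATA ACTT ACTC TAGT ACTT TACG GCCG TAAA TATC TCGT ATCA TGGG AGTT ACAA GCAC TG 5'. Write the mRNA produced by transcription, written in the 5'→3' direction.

5′-AUGCUGAAGUAUUGAAUGAGAUCAUGAAAUGCCGGCAUUUAUAGAGCAUAGUACCCUCAAUGUUCGUGAC-3′

Reading the template 3'→5' as shown, RNA polymerase pairs each base (A→U, T→A, G↔C) to build mRNA 5'→3' directly.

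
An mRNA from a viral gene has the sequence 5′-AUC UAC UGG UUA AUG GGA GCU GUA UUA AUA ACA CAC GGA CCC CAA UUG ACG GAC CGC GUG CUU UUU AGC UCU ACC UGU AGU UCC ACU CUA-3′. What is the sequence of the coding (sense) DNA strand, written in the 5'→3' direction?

The coding DNA strand has the same 5'→3' sequence as the mRNA with U replaced by T.

5′-ATCTACTGGTTAATGGGAGCTGTATTAATAACACACGGACCCCAATTGACGGACCGCGTGCTTTTTAGCTCTACCTGTAGTTCCACTCTA-3′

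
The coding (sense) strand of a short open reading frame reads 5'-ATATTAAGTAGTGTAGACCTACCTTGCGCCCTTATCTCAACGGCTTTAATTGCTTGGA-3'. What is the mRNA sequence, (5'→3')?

The mRNA is synthesized from the template strand, so it matches the coding strand with T replaced by U.

5'-AUAUUAAGUAGUGUAGACCUACCUUGCGCCCUUAUCUCAACGGCUUUAAUUGCUUGGA-3'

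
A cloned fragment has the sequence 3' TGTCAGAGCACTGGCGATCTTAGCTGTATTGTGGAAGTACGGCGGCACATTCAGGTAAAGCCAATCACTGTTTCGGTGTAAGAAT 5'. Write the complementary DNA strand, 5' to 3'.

5'-ACAGTCTCGTGACCGCTAGAATCGACATAACACCTTCATGCCGCCGTGTAAGTCCATTTCGGTTAGTGACAAAGCCACATTCTTA-3'

The strand is given 3'→5', so its complement runs 5'→3' in the same left-to-right order: pair each base A↔T, G↔C.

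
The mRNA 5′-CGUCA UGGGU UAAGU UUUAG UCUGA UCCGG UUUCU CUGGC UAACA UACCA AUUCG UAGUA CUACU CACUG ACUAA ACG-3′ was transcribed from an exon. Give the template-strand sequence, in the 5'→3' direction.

5'-CGTTTAGTCAGTGAGTAGTACTACGAATTGGTATGTTAGCCAGAGAAACCGGATCAGACTAAAACTTAACCCATGACG-3'

Replace U with T to get the coding DNA strand: CGTCATGGGTTAAGTTTTAGTCTGATCCGGTTTCTCTGGCTAACATACCAATTCGTAGTACTACTCACTGACTAAACG. The template strand is its reverse complement (complement GCAGTACCCAATTCAAAATCAGACTAGGCCAAAGAGACCGATTGTATGGTTAAGCATCATGATGAGTGACTGATTTGC, then reverse).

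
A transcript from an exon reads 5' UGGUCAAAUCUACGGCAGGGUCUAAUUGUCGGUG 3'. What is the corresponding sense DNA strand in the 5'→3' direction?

The coding DNA strand has the same 5'→3' sequence as the mRNA with U replaced by T.

5'-TGGTCAAATCTACGGCAGGGTCTAATTGTCGGTG-3'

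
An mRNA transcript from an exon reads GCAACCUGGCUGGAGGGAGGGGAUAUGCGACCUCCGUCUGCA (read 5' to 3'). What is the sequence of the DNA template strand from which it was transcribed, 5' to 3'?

Replace U with T to get the coding DNA strand: GCAACCTGGCTGGAGGGAGGGGATATGCGACCTCCGTCTGCA. The template strand is its reverse complement (complement CGTTGGACCGACCTCCCTCCCCTATACGCTGGAGGCAGACGT, then reverse).

5'-TGCAGACGGAGGTCGCATATCCCCTCCCTCCAGCCAGGTTGC-3'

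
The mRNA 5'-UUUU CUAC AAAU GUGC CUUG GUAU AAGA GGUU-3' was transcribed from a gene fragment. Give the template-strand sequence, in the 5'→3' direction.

5'-AACCTCTTATACCAAGGCACATTTGTAGAAAA-3'

Replace U with T to get the coding DNA strand: TTTTCTACAAATGTGCCTTGGTATAAGAGGTT. The template strand is its reverse complement (complement AAAAGATGTTTACACGGAACCATATTCTCCAA, then reverse).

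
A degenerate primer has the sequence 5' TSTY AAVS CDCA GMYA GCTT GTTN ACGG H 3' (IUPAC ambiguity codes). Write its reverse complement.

Standard pairs A↔T, G↔C; ambiguity codes pair Y↔R, M↔K, S↔S, D↔H, V↔B, N↔N. Complement (ASARTTBSGHGTCKRTCGAACAANTGCCD), then reverse for 5'→3'.

5'-DCCGTNAACAAGCTRKCTGHGSBTTRASA-3'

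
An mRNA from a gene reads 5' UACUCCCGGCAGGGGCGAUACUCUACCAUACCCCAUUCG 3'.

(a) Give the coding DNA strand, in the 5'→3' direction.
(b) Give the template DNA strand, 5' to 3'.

(a) The coding strand matches the mRNA with U→T.
(b) The template strand is the reverse complement of the coding strand.

(a) 5'-TACTCCCGGCAGGGGCGATACTCTACCATACCCCATTCG-3'
(b) 5′-CGAATGGGGTATGGTAGAGTATCGCCCCTGCCGGGAGTA-3′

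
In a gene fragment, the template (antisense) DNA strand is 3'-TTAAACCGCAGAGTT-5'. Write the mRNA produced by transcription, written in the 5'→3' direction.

5'-AAUUUGGCGUCUCAA-3'

Reading the template 3'→5' as shown, RNA polymerase pairs each base (A→U, T→A, G↔C) to build mRNA 5'→3' directly.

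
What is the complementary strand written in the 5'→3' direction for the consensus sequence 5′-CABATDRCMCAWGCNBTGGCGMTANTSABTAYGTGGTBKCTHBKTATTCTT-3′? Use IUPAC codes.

5'-AAGAATAMVDAGMVACCACRTAVTSANTAKCGCCAVNGCWTGKGYHATVTG-3'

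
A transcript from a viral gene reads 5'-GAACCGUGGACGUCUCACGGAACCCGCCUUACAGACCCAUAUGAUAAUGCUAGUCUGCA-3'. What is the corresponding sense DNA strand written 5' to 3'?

The coding DNA strand has the same 5'→3' sequence as the mRNA with U replaced by T.

5'-GAACCGTGGACGTCTCACGGAACCCGCCTTACAGACCCATATGATAATGCTAGTCTGCA-3'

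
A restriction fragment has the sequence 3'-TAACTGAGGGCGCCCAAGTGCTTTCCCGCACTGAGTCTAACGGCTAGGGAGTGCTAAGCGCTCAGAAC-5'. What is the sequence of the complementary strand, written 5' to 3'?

5'-ATTGACTCCCGCGGGTTCACGAAAGGGCGTGACTCAGATTGCCGATCCCTCACGATTCGCGAGTCTTG-3'

The strand is given 3'→5', so its complement runs 5'→3' in the same left-to-right order: pair each base A↔T, G↔C.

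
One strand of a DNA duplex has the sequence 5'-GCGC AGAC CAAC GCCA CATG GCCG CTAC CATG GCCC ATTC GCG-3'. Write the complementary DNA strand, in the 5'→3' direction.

5'-CGCGAATGGGCCATGGTAGCGGCCATGTGGCGTTGGTCTGCGC-3'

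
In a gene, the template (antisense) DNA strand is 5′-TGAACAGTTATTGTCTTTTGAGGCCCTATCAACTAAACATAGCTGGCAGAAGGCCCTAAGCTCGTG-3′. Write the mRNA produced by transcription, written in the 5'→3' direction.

5'-CACGAGCUUAGGGCCUUCUGCCAGCUAUGUUUAGUUGAUAGGGCCUCAAAAGACAAUAACUGUUCA-3'

The mRNA has the sequence of the coding strand (reverse complement of the template) with T→U. Reverse complement of TGAACAGTTATTGTCTTTTGAGGCCCTATCAACTAAACATAGCTGGCAGAAGGCCCTAAGCTCGTG is CACGAGCTTAGGGCCTTCTGCCAGCTATGTTTAGTTGATAGGGCCTCAAAAGACAATAACTGTTCA; then T→U.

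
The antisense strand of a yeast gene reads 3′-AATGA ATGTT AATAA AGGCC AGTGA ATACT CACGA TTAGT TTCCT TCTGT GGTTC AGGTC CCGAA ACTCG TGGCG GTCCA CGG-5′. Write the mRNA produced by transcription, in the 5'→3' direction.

5'-UUACUUACAAUUAUUUCCGGUCACUUAUGAGUGCUAAUCAAAGGAAGACACCAAGUCCAGGGCUUUGAGCACCGCCAGGUGCC-3'

Reading the template 3'→5' as shown, RNA polymerase pairs each base (A→U, T→A, G↔C) to build mRNA 5'→3' directly.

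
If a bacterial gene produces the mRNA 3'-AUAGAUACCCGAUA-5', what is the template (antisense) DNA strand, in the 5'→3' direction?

5'-TATCTATGGGCTAT-3'

Written 5'→3' the mRNA is AUAGCCCAUAGAUA, so the coding DNA strand is ATAGCCCATAGATA. The template is its reverse complement.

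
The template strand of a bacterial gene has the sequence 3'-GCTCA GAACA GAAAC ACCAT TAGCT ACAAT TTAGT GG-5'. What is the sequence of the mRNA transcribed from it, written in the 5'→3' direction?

5′-CGAGUCUUGUCUUUGUGGUAAUCGAUGUUAAAUCACC-3′

Reading the template 3'→5' as shown, RNA polymerase pairs each base (A→U, T→A, G↔C) to build mRNA 5'→3' directly.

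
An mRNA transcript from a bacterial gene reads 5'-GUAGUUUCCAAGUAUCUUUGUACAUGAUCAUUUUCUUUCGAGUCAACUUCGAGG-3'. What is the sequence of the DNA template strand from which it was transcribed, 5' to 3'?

Replace U with T to get the coding DNA strand: GTAGTTTCCAAGTATCTTTGTACATGATCATTTTCTTTCGAGTCAACTTCGAGG. The template strand is its reverse complement (complement CATCAAAGGTTCATAGAAACATGTACTAGTAAAAGAAAGCTCAGTTGAAGCTCC, then reverse).

5'-CCTCGAAGTTGACTCGAAAGAAAATGATCATGTACAAAGATACTTGGAAACTAC-3'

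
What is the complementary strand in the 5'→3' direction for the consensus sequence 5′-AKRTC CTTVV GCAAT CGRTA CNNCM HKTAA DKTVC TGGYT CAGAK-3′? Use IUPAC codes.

5'-MTCTGARCCAGBAMHTTAMDKGNNGTAYCGATTGCBBAAGGAYMT-3'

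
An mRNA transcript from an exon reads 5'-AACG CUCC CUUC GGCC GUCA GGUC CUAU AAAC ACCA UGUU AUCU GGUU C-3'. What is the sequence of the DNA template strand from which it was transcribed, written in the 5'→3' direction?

5'-GAACCAGATAACATGGTGTTTATAGGACCTGACGGCCGAAGGGAGCGTT-3'

Replace U with T to get the coding DNA strand: AACGCTCCCTTCGGCCGTCAGGTCCTATAAACACCATGTTATCTGGTTC. The template strand is its reverse complement (complement TTGCGAGGGAAGCCGGCAGTCCAGGATATTTGTGGTACAATAGACCAAG, then reverse).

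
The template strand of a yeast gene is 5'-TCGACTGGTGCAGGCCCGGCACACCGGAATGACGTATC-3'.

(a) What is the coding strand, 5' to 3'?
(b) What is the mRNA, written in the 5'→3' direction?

(a) 5'-GATACGTCATTCCGGTGTGCCGGGCCTGCACCAGTCGA-3'
(b) 5'-GAUACGUCAUUCCGGUGUGCCGGGCCUGCACCAGUCGA-3'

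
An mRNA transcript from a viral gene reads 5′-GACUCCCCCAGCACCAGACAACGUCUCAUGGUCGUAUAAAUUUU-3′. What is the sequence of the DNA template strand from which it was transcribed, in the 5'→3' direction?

5′-AAAATTTATACGACCATGAGACGTTGTCTGGTGCTGGGGGAGTC-3′

Replace U with T to get the coding DNA strand: GACTCCCCCAGCACCAGACAACGTCTCATGGTCGTATAAATTTT. The template strand is its reverse complement (complement CTGAGGGGGTCGTGGTCTGTTGCAGAGTACCAGCATATTTAAAA, then reverse).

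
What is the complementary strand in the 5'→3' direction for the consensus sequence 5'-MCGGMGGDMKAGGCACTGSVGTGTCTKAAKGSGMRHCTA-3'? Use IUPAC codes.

5'-TAGDYKCSCMTTMAGACACBSCAGTGCCTMKHCCKCCGK-3'

Standard pairs A↔T, G↔C; ambiguity codes pair R↔Y, M↔K, S↔S, D↔H, V↔B. Complement (KGCCKCCHKMTCCGTGACSBCACAGAMTTMCSCKYDGAT), then reverse for 5'→3'.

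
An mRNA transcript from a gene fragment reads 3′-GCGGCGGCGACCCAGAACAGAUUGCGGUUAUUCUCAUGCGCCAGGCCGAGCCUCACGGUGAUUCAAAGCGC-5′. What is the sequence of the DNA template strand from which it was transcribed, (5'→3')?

Written 5'→3' the mRNA is CGCGAAACUUAGUGGCACUCCGAGCCGGACCGCGUACUCUUAUUGGCGUUAGACAAGACCCAGCGGCGGCG, so the coding DNA strand is CGCGAAACTTAGTGGCACTCCGAGCCGGACCGCGTACTCTTATTGGCGTTAGACAAGACCCAGCGGCGGCG. The template is its reverse complement.

5′-CGCCGCCGCTGGGTCTTGTCTAACGCCAATAAGAGTACGCGGTCCGGCTCGGAGTGCCACTAAGTTTCGCG-3′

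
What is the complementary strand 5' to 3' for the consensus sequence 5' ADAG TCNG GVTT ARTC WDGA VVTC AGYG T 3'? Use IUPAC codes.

Standard pairs A↔T, G↔C; ambiguity codes pair R↔Y, W↔W, D↔H, V↔B, N↔N. Complement (THTCAGNCCBAATYAGWHCTBBAGTCRCA), then reverse for 5'→3'.

5'-ACRCTGABBTCHWGAYTAABCCNGACTHT-3'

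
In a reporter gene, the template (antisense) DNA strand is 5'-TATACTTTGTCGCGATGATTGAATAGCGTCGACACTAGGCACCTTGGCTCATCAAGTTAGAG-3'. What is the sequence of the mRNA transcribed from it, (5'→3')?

The mRNA has the sequence of the coding strand (reverse complement of the template) with T→U. Reverse complement of TATACTTTGTCGCGATGATTGAATAGCGTCGACACTAGGCACCTTGGCTCATCAAGTTAGAG is CTCTAACTTGATGAGCCAAGGTGCCTAGTGTCGACGCTATTCAATCATCGCGACAAAGTATA; then T→U.

5'-CUCUAACUUGAUGAGCCAAGGUGCCUAGUGUCGACGCUAUUCAAUCAUCGCGACAAAGUAUA-3'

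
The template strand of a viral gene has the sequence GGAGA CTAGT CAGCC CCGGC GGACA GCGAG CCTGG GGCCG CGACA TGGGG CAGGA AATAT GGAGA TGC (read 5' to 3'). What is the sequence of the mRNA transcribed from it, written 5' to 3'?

5'-GCAUCUCCAUAUUUCCUGCCCCAUGUCGCGGCCCCAGGCUCGCUGUCCGCCGGGGCUGACUAGUCUCC-3'

RNA polymerase reads the template 3'→5' and synthesizes mRNA 5'→3' by base-pairing (A→U, T→A, G↔C). The complement of the template is CCTCTGATCAGTCGGGGCCGCCTGTCGCTCGGACCCCGGCGCTGTACCCCGTCCTTTATACCTCTACG; antiparallel, so 5'→3' the coding strand is GCATCTCCATATTTCCTGCCCCATGTCGCGGCCCCAGGCTCGCTGTCCGCCGGGGCTGACTAGTCTCC. Replace T with U for the mRNA.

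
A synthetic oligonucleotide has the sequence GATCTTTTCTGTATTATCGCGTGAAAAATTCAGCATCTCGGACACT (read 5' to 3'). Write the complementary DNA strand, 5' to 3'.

5'-AGTGTCCGAGATGCTGAATTTTTCACGCGATAATACAGAAAAGATC-3'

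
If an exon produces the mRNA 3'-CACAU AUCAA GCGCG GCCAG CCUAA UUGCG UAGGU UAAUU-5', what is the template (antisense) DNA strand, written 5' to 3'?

Written 5'→3' the mRNA is UUAAUUGGAUGCGUUAAUCCGACCGGCGCGAACUAUACAC, so the coding DNA strand is TTAATTGGATGCGTTAATCCGACCGGCGCGAACTATACAC. The template is its reverse complement.

5'-GTGTATAGTTCGCGCCGGTCGGATTAACGCATCCAATTAA-3'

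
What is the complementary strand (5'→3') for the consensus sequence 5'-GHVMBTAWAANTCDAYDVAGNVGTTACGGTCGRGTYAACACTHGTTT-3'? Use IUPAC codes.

5'-AAACDAGTGTTRACYCGACCGTAACBNCTBHRTHGANTTWTAVKBDC-3'

Standard pairs A↔T, G↔C; ambiguity codes pair R↔Y, M↔K, W↔W, B↔V, D↔H, N↔N. Complement (CDBKVATWTTNAGHTRHBTCNBCAATGCCAGCYCARTTGTGADCAAA), then reverse for 5'→3'.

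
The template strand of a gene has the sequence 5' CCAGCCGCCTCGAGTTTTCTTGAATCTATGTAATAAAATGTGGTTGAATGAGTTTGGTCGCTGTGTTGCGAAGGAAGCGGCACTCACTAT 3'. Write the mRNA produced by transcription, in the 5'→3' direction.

The mRNA has the sequence of the coding strand (reverse complement of the template) with T→U. Reverse complement of CCAGCCGCCTCGAGTTTTCTTGAATCTATGTAATAAAATGTGGTTGAATGAGTTTGGTCGCTGTGTTGCGAAGGAAGCGGCACTCACTAT is ATAGTGAGTGCCGCTTCCTTCGCAACACAGCGACCAAACTCATTCAACCACATTTTATTACATAGATTCAAGAAAACTCGAGGCGGCTGG; then T→U.

5′-AUAGUGAGUGCCGCUUCCUUCGCAACACAGCGACCAAACUCAUUCAACCACAUUUUAUUACAUAGAUUCAAGAAAACUCGAGGCGGCUGG-3′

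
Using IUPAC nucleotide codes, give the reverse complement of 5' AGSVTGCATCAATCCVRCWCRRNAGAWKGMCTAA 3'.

5′-TTAGKCMWTCTNYYGWGYBGGATTGATGCABSCT-3′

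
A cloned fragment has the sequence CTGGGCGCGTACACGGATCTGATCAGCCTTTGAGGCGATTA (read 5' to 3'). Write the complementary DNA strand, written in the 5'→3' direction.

5'-TAATCGCCTCAAAGGCTGATCAGATCCGTGTACGCGCCCAG-3'

Pairing A↔T and G↔C gives GACCCGCGCATGTGCCTAGACTAGTCGGAAACTCCGCTAAT, running 3'→5'. Reverse for the 5'→3' convention.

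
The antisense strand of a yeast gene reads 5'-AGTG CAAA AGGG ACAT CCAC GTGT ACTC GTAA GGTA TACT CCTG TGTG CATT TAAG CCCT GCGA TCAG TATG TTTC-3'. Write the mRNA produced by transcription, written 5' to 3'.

5′-GAAACAUACUGAUCGCAGGGCUUAAAUGCACACAGGAGUAUACCUUACGAGUACACGUGGAUGUCCCUUUUGCACU-3′

RNA polymerase reads the template 3'→5' and synthesizes mRNA 5'→3' by base-pairing (A→U, T→A, G↔C). The complement of the template is TCACGTTTTCCCTGTAGGTGCACATGAGCATTCCATATGAGGACACACGTAAATTCGGGACGCTAGTCATACAAAG; antiparallel, so 5'→3' the coding strand is GAAACATACTGATCGCAGGGCTTAAATGCACACAGGAGTATACCTTACGAGTACACGTGGATGTCCCTTTTGCACT. Replace T with U for the mRNA.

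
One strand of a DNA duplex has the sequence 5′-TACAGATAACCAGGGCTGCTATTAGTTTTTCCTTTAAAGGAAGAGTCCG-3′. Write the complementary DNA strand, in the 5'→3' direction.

5'-CGGACTCTTCCTTTAAAGGAAAAACTAATAGCAGCCCTGGTTATCTGTA-3'

Pairing A↔T and G↔C gives ATGTCTATTGGTCCCGACGATAATCAAAAAGGAAATTTCCTTCTCAGGC, running 3'→5'. Reverse for the 5'→3' convention.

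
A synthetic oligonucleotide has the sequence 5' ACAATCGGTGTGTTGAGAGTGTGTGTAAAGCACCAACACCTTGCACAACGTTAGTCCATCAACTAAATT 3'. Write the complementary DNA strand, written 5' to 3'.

Pairing A↔T and G↔C gives TGTTAGCCACACAACTCTCACACACATTTCGTGGTTGTGGAACGTGTTGCAATCAGGTAGTTGATTTAA, running 3'→5'. Reverse for the 5'→3' convention.

5'-AATTTAGTTGATGGACTAACGTTGTGCAAGGTGTTGGTGCTTTACACACACTCTCAACACACCGATTGT-3'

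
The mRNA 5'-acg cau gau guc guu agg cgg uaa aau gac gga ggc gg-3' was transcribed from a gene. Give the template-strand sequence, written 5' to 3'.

Replace U with T to get the coding DNA strand: ACGCATGATGTCGTTAGGCGGTAAAATGACGGAGGCGG. The template strand is its reverse complement (complement TGCGTACTACAGCAATCCGCCATTTTACTGCCTCCGCC, then reverse).

5'-CCGCCTCCGTCATTTTACCGCCTAACGACATCATGCGT-3'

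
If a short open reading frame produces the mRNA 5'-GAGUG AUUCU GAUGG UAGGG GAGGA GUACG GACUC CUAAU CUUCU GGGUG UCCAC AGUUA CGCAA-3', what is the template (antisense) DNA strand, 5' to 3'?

5'-TTGCGTAACTGTGGACACCCAGAAGATTAGGAGTCCGTACTCCTCCCCTACCATCAGAATCACTC-3'

Replace U with T to get the coding DNA strand: GAGTGATTCTGATGGTAGGGGAGGAGTACGGACTCCTAATCTTCTGGGTGTCCACAGTTACGCAA. The template strand is its reverse complement (complement CTCACTAAGACTACCATCCCCTCCTCATGCCTGAGGATTAGAAGACCCACAGGTGTCAATGCGTT, then reverse).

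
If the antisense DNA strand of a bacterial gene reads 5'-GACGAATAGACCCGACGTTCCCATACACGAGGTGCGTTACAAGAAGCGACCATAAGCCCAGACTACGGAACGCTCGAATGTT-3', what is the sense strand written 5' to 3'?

5'-AACATTCGAGCGTTCCGTAGTCTGGGCTTATGGTCGCTTCTTGTAACGCACCTCGTGTATGGGAACGTCGGGTCTATTCGTC-3'

The coding strand is complementary and antiparallel to the template: take the complement (A↔T, G↔C) and reverse.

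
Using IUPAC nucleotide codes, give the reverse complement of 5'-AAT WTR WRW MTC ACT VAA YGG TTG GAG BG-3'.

Standard pairs A↔T, G↔C; ambiguity codes pair R↔Y, M↔K, W↔W, B↔V. Complement (TTAWAYWYWKAGTGABTTRCCAACCTCVC), then reverse for 5'→3'.

5′-CVCTCCAACCRTTBAGTGAKWYWYAWATT-3′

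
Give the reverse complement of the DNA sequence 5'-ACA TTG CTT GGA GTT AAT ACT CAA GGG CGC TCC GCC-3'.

Reading the sequence 3'→5' and pairing each base (A↔T, G↔C) gives the reverse complement directly.

5'-GGCGGAGCGCCCTTGAGTATTAACTCCAAGCAATGT-3'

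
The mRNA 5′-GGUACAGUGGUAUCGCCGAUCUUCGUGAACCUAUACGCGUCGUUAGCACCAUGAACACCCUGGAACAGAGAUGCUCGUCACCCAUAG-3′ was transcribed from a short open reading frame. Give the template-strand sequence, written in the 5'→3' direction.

5′-CTATGGGTGACGAGCATCTCTGTTCCAGGGTGTTCATGGTGCTAACGACGCGTATAGGTTCACGAAGATCGGCGATACCACTGTACC-3′

Replace U with T to get the coding DNA strand: GGTACAGTGGTATCGCCGATCTTCGTGAACCTATACGCGTCGTTAGCACCATGAACACCCTGGAACAGAGATGCTCGTCACCCATAG. The template strand is its reverse complement (complement CCATGTCACCATAGCGGCTAGAAGCACTTGGATATGCGCAGCAATCGTGGTACTTGTGGGACCTTGTCTCTACGAGCAGTGGGTATC, then reverse).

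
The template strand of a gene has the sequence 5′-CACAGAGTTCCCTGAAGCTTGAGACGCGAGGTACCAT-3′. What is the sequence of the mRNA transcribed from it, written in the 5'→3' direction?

5'-AUGGUACCUCGCGUCUCAAGCUUCAGGGAACUCUGUG-3'

RNA polymerase reads the template 3'→5' and synthesizes mRNA 5'→3' by base-pairing (A→U, T→A, G↔C). The complement of the template is GTGTCTCAAGGGACTTCGAACTCTGCGCTCCATGGTA; antiparallel, so 5'→3' the coding strand is ATGGTACCTCGCGTCTCAAGCTTCAGGGAACTCTGTG. Replace T with U for the mRNA.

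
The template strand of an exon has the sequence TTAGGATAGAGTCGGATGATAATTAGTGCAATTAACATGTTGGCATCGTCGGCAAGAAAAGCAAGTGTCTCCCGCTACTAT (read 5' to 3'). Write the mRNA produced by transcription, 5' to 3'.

The mRNA has the sequence of the coding strand (reverse complement of the template) with T→U. Reverse complement of TTAGGATAGAGTCGGATGATAATTAGTGCAATTAACATGTTGGCATCGTCGGCAAGAAAAGCAAGTGTCTCCCGCTACTAT is ATAGTAGCGGGAGACACTTGCTTTTCTTGCCGACGATGCCAACATGTTAATTGCACTAATTATCATCCGACTCTATCCTAA; then T→U.

5'-AUAGUAGCGGGAGACACUUGCUUUUCUUGCCGACGAUGCCAACAUGUUAAUUGCACUAAUUAUCAUCCGACUCUAUCCUAA-3'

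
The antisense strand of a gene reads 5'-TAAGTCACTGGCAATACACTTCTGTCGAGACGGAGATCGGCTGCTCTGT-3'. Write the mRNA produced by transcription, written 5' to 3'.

The mRNA has the sequence of the coding strand (reverse complement of the template) with T→U. Reverse complement of TAAGTCACTGGCAATACACTTCTGTCGAGACGGAGATCGGCTGCTCTGT is ACAGAGCAGCCGATCTCCGTCTCGACAGAAGTGTATTGCCAGTGACTTA; then T→U.

5'-ACAGAGCAGCCGAUCUCCGUCUCGACAGAAGUGUAUUGCCAGUGACUUA-3'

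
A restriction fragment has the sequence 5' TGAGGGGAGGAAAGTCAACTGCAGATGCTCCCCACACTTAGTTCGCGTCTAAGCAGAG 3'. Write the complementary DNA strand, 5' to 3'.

The complement of TGAGGGGAGGAAAGTCAACTGCAGATGCTCCCCACACTTAGTTCGCGTCTAAGCAGAG is ACTCCCCTCCTTTCAGTTGACGTCTACGAGGGGTGTGAATCAAGCGCAGATTCGTCTC (A↔T, G↔C). DNA strands are antiparallel, so the complementary strand runs 3'→5'; reversing gives the 5'→3' form.

5'-CTCTGCTTAGACGCGAACTAAGTGTGGGGAGCATCTGCAGTTGACTTTCCTCCCCTCA-3'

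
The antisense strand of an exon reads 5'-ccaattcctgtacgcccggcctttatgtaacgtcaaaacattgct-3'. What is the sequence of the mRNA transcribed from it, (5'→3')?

5′-AGCAAUGUUUUGACGUUACAUAAAGGCCGGGCGUACAGGAAUUGG-3′

RNA polymerase reads the template 3'→5' and synthesizes mRNA 5'→3' by base-pairing (A→U, T→A, G↔C). The complement of the template is GGTTAAGGACATGCGGGCCGGAAATACATTGCAGTTTTGTAACGA; antiparallel, so 5'→3' the coding strand is AGCAATGTTTTGACGTTACATAAAGGCCGGGCGTACAGGAATTGG. Replace T with U for the mRNA.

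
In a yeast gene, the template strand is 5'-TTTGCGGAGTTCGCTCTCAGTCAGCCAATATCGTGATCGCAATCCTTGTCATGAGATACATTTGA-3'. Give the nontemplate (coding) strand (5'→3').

5′-TCAAATGTATCTCATGACAAGGATTGCGATCACGATATTGGCTGACTGAGAGCGAACTCCGCAAA-3′

The coding strand is complementary and antiparallel to the template: take the complement (A↔T, G↔C) and reverse.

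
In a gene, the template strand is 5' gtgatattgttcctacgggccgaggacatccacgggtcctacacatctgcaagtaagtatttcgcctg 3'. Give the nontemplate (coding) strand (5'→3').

The coding strand is complementary and antiparallel to the template: take the complement (A↔T, G↔C) and reverse.

5′-CAGGCGAAATACTTACTTGCAGATGTGTAGGACCCGTGGATGTCCTCGGCCCGTAGGAACAATATCAC-3′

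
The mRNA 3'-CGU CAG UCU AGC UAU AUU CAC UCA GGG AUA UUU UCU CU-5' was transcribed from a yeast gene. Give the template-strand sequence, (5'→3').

Written 5'→3' the mRNA is UCUCUUUUAUAGGGACUCACUUAUAUCGAUCUGACUGC, so the coding DNA strand is TCTCTTTTATAGGGACTCACTTATATCGATCTGACTGC. The template is its reverse complement.

5′-GCAGTCAGATCGATATAAGTGAGTCCCTATAAAAGAGA-3′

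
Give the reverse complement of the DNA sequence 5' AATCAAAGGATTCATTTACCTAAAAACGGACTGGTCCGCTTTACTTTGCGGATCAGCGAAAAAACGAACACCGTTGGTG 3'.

5′-CACCAACGGTGTTCGTTTTTTCGCTGATCCGCAAAGTAAAGCGGACCAGTCCGTTTTTAGGTAAATGAATCCTTTGATT-3′

Complement each base (A↔T, G↔C): TTAGTTTCCTAAGTAAATGGATTTTTGCCTGACCAGGCGAAATGAAACGCCTAGTCGCTTTTTTGCTTGTGGCAACCAC. Then reverse.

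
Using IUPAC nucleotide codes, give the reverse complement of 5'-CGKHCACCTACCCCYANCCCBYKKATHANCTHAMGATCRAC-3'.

Standard pairs A↔T, G↔C; ambiguity codes pair R↔Y, M↔K, B↔V, H↔D, N↔N. Complement (GCMDGTGGATGGGGRTNGGGVRMMTADTNGADTKCTAGYTG), then reverse for 5'→3'.

5'-GTYGATCKTDAGNTDATMMRVGGGNTRGGGGTAGGTGDMCG-3'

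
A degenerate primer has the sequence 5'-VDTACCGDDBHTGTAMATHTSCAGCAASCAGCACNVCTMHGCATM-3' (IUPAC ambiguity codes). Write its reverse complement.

Standard pairs A↔T, G↔C; ambiguity codes pair M↔K, S↔S, B↔V, D↔H, N↔N. Complement (BHATGGCHHVDACATKTADASGTCGTTSGTCGTGNBGAKDCGTAK), then reverse for 5'→3'.

5'-KATGCDKAGBNGTGCTGSTTGCTGSADATKTACADVHHCGGTAHB-3'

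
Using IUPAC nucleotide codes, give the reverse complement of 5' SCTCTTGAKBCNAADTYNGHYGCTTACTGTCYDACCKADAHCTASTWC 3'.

Standard pairs A↔T, G↔C; ambiguity codes pair Y↔R, K↔M, W↔W, S↔S, B↔V, D↔H, N↔N. Complement (SGAGAACTMVGNTTHARNCDRCGAATGACAGRHTGGMTHTDGATSAWG), then reverse for 5'→3'.

5′-GWASTAGDTHTMGGTHRGACAGTAAGCRDCNRAHTTNGVMTCAAGAGS-3′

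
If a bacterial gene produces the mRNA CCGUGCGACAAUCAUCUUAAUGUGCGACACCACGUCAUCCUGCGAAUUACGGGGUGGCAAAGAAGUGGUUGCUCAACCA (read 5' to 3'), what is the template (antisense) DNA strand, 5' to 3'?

5′-TGGTTGAGCAACCACTTCTTTGCCACCCCGTAATTCGCAGGATGACGTGGTGTCGCACATTAAGATGATTGTCGCACGG-3′

Replace U with T to get the coding DNA strand: CCGTGCGACAATCATCTTAATGTGCGACACCACGTCATCCTGCGAATTACGGGGTGGCAAAGAAGTGGTTGCTCAACCA. The template strand is its reverse complement (complement GGCACGCTGTTAGTAGAATTACACGCTGTGGTGCAGTAGGACGCTTAATGCCCCACCGTTTCTTCACCAACGAGTTGGT, then reverse).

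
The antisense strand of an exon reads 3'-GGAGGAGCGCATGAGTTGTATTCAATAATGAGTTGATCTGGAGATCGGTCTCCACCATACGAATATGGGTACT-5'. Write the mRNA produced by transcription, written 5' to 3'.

Reading the template 3'→5' as shown, RNA polymerase pairs each base (A→U, T→A, G↔C) to build mRNA 5'→3' directly.

5'-CCUCCUCGCGUACUCAACAUAAGUUAUUACUCAACUAGACCUCUAGCCAGAGGUGGUAUGCUUAUACCCAUGA-3'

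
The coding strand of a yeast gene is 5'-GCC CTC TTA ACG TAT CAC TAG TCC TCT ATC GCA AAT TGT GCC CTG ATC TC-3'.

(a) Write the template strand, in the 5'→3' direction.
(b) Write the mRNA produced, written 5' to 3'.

(a) The template strand is the reverse complement of the coding strand: complement CGGGAGAATTGCATAGTGATCAGGAGATAGCGTTTAACACGGGACTAGAG, then reverse.
(b) mRNA matches the coding strand with T→U.

(a) 5'-GAGATCAGGGCACAATTTGCGATAGAGGACTAGTGATACGTTAAGAGGGC-3'
(b) 5'-GCCCUCUUAACGUAUCACUAGUCCUCUAUCGCAAAUUGUGCCCUGAUCUC-3'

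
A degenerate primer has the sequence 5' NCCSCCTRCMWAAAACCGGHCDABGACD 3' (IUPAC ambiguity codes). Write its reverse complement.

5′-HGTCVTHGDCCGGTTTTWKGYAGGSGGN-3′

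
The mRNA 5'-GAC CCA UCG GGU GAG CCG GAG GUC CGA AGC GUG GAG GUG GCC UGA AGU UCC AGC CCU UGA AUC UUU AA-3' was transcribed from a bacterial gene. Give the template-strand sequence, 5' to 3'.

Replace U with T to get the coding DNA strand: GACCCATCGGGTGAGCCGGAGGTCCGAAGCGTGGAGGTGGCCTGAAGTTCCAGCCCTTGAATCTTTAA. The template strand is its reverse complement (complement CTGGGTAGCCCACTCGGCCTCCAGGCTTCGCACCTCCACCGGACTTCAAGGTCGGGAACTTAGAAATT, then reverse).

5'-TTAAAGATTCAAGGGCTGGAACTTCAGGCCACCTCCACGCTTCGGACCTCCGGCTCACCCGATGGGTC-3'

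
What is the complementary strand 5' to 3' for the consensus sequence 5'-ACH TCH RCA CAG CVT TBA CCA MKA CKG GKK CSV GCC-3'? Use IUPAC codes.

5'-GGCBSGMMCCMGTMKTGGTVAABGCTGTGYDGADGT-3'

Standard pairs A↔T, G↔C; ambiguity codes pair R↔Y, M↔K, S↔S, B↔V, H↔D. Complement (TGDAGDYGTGTCGBAAVTGGTKMTGMCCMMGSBCGG), then reverse for 5'→3'.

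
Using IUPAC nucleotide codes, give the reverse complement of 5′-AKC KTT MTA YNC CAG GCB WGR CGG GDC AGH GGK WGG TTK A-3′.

5'-TMAACCWMCCDCTGHCCCGYCWVGCCTGGNRTAKAAMGMT-3'

Standard pairs A↔T, G↔C; ambiguity codes pair R↔Y, M↔K, W↔W, B↔V, D↔H, N↔N. Complement (TMGMAAKATRNGGTCCGVWCYGCCCHGTCDCCMWCCAAMT), then reverse for 5'→3'.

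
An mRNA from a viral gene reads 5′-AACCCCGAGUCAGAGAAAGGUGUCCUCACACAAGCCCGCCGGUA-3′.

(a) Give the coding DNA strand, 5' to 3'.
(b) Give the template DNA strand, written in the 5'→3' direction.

(a) 5'-AACCCCGAGTCAGAGAAAGGTGTCCTCACACAAGCCCGCCGGTA-3'
(b) 5'-TACCGGCGGGCTTGTGTGAGGACACCTTTCTCTGACTCGGGGTT-3'

(a) The coding strand matches the mRNA with U→T.
(b) The template strand is the reverse complement of the coding strand.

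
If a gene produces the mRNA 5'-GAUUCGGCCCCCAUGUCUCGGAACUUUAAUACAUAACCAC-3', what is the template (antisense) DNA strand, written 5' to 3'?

Replace U with T to get the coding DNA strand: GATTCGGCCCCCATGTCTCGGAACTTTAATACATAACCAC. The template strand is its reverse complement (complement CTAAGCCGGGGGTACAGAGCCTTGAAATTATGTATTGGTG, then reverse).

5'-GTGGTTATGTATTAAAGTTCCGAGACATGGGGGCCGAATC-3'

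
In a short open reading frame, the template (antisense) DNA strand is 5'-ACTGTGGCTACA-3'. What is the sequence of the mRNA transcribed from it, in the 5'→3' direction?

RNA polymerase reads the template 3'→5' and synthesizes mRNA 5'→3' by base-pairing (A→U, T→A, G↔C). The complement of the template is TGACACCGATGT; antiparallel, so 5'→3' the coding strand is TGTAGCCACAGT. Replace T with U for the mRNA.

5'-UGUAGCCACAGU-3'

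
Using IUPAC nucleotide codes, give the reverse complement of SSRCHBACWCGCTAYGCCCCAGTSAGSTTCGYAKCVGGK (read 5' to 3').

Standard pairs A↔T, G↔C; ambiguity codes pair R↔Y, K↔M, W↔W, S↔S, B↔V, H↔D. Complement (SSYGDVTGWGCGATRCGGGGTCASTCSAAGCRTMGBCCM), then reverse for 5'→3'.

5'-MCCBGMTRCGAASCTSACTGGGGCRTAGCGWGTVDGYSS-3'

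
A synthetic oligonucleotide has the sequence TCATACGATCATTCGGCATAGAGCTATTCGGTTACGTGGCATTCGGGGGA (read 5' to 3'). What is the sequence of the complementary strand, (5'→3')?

5'-TCCCCCGAATGCCACGTAACCGAATAGCTCTATGCCGAATGATCGTATGA-3'

Pairing A↔T and G↔C gives AGTATGCTAGTAAGCCGTATCTCGATAAGCCAATGCACCGTAAGCCCCCT, running 3'→5'. Reverse for the 5'→3' convention.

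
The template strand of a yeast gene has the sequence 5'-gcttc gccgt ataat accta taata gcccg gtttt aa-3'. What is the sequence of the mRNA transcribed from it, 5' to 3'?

The mRNA has the sequence of the coding strand (reverse complement of the template) with T→U. Reverse complement of GCTTCGCCGTATAATACCTATAATAGCCCGGTTTTAA is TTAAAACCGGGCTATTATAGGTATTATACGGCGAAGC; then T→U.

5'-UUAAAACCGGGCUAUUAUAGGUAUUAUACGGCGAAGC-3'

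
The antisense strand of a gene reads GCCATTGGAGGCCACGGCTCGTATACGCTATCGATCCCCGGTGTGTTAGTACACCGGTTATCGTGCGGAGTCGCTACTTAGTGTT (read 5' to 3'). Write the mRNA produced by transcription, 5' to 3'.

5'-AACACUAAGUAGCGACUCCGCACGAUAACCGGUGUACUAACACACCGGGGAUCGAUAGCGUAUACGAGCCGUGGCCUCCAAUGGC-3'

The mRNA has the sequence of the coding strand (reverse complement of the template) with T→U. Reverse complement of GCCATTGGAGGCCACGGCTCGTATACGCTATCGATCCCCGGTGTGTTAGTACACCGGTTATCGTGCGGAGTCGCTACTTAGTGTT is AACACTAAGTAGCGACTCCGCACGATAACCGGTGTACTAACACACCGGGGATCGATAGCGTATACGAGCCGTGGCCTCCAATGGC; then T→U.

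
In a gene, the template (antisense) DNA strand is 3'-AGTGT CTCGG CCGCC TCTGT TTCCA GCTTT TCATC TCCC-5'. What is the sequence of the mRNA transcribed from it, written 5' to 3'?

Reading the template 3'→5' as shown, RNA polymerase pairs each base (A→U, T→A, G↔C) to build mRNA 5'→3' directly.

5'-UCACAGAGCCGGCGGAGACAAAGGUCGAAAAGUAGAGGG-3'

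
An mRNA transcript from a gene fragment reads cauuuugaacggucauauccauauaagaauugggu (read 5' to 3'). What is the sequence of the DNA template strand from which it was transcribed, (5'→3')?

Replace U with T to get the coding DNA strand: CATTTTGAACGGTCATATCCATATAAGAATTGGGT. The template strand is its reverse complement (complement GTAAAACTTGCCAGTATAGGTATATTCTTAACCCA, then reverse).

5'-ACCCAATTCTTATATGGATATGACCGTTCAAAATG-3'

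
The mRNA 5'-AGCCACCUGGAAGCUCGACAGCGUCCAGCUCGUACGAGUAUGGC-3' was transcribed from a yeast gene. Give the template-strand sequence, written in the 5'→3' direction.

Replace U with T to get the coding DNA strand: AGCCACCTGGAAGCTCGACAGCGTCCAGCTCGTACGAGTATGGC. The template strand is its reverse complement (complement TCGGTGGACCTTCGAGCTGTCGCAGGTCGAGCATGCTCATACCG, then reverse).

5'-GCCATACTCGTACGAGCTGGACGCTGTCGAGCTTCCAGGTGGCT-3'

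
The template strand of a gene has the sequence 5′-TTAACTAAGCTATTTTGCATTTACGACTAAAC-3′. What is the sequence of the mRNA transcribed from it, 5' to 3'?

The mRNA has the sequence of the coding strand (reverse complement of the template) with T→U. Reverse complement of TTAACTAAGCTATTTTGCATTTACGACTAAAC is GTTTAGTCGTAAATGCAAAATAGCTTAGTTAA; then T→U.

5'-GUUUAGUCGUAAAUGCAAAAUAGCUUAGUUAA-3'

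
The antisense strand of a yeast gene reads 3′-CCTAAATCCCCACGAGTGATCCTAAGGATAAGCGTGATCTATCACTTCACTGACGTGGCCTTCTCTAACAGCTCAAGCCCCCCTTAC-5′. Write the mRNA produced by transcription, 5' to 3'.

Reading the template 3'→5' as shown, RNA polymerase pairs each base (A→U, T→A, G↔C) to build mRNA 5'→3' directly.

5'-GGAUUUAGGGGUGCUCACUAGGAUUCCUAUUCGCACUAGAUAGUGAAGUGACUGCACCGGAAGAGAUUGUCGAGUUCGGGGGGAAUG-3'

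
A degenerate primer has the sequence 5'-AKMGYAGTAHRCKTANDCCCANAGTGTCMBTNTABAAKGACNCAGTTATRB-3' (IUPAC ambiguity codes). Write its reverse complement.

5′-VYATAACTGNGTCMTTVTANAVKGACACTNTGGGHNTAMGYDTACTRCKMT-3′

Standard pairs A↔T, G↔C; ambiguity codes pair R↔Y, M↔K, B↔V, D↔H, N↔N. Complement (TMKCRTCATDYGMATNHGGGTNTCACAGKVANATVTTMCTGNGTCAATAYV), then reverse for 5'→3'.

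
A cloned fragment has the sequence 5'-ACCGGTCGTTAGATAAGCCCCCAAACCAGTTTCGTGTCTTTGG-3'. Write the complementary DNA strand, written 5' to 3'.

5′-CCAAAGACACGAAACTGGTTTGGGGGCTTATCTAACGACCGGT-3′

Pairing A↔T and G↔C gives TGGCCAGCAATCTATTCGGGGGTTTGGTCAAAGCACAGAAACC, running 3'→5'. Reverse for the 5'→3' convention.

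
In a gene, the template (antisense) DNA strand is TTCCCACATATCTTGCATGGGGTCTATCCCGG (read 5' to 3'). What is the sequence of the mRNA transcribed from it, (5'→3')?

5'-CCGGGAUAGACCCCAUGCAAGAUAUGUGGGAA-3'

RNA polymerase reads the template 3'→5' and synthesizes mRNA 5'→3' by base-pairing (A→U, T→A, G↔C). The complement of the template is AAGGGTGTATAGAACGTACCCCAGATAGGGCC; antiparallel, so 5'→3' the coding strand is CCGGGATAGACCCCATGCAAGATATGTGGGAA. Replace T with U for the mRNA.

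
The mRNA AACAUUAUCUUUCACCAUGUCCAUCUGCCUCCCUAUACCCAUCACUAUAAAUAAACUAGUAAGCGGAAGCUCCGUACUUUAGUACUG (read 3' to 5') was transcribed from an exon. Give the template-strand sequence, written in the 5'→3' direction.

Written 5'→3' the mRNA is GUCAUGAUUUCAUGCCUCGAAGGCGAAUGAUCAAAUAAAUAUCACUACCCAUAUCCCUCCGUCUACCUGUACCACUUUCUAUUACAA, so the coding DNA strand is GTCATGATTTCATGCCTCGAAGGCGAATGATCAAATAAATATCACTACCCATATCCCTCCGTCTACCTGTACCACTTTCTATTACAA. The template is its reverse complement.

5'-TTGTAATAGAAAGTGGTACAGGTAGACGGAGGGATATGGGTAGTGATATTTATTTGATCATTCGCCTTCGAGGCATGAAATCATGAC-3'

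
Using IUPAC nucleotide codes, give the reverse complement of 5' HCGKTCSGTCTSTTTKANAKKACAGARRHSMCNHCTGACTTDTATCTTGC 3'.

Standard pairs A↔T, G↔C; ambiguity codes pair R↔Y, M↔K, S↔S, D↔H, N↔N. Complement (DGCMAGSCAGASAAAMTNTMMTGTCTYYDSKGNDGACTGAAHATAGAACG), then reverse for 5'→3'.

5'-GCAAGATAHAAGTCAGDNGKSDYYTCTGTMMTNTMAAASAGACSGAMCGD-3'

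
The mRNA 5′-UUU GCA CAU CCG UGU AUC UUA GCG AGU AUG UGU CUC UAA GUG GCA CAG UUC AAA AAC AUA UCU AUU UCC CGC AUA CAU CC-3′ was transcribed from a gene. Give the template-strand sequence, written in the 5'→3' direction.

Replace U with T to get the coding DNA strand: TTTGCACATCCGTGTATCTTAGCGAGTATGTGTCTCTAAGTGGCACAGTTCAAAAACATATCTATTTCCCGCATACATCC. The template strand is its reverse complement (complement AAACGTGTAGGCACATAGAATCGCTCATACACAGAGATTCACCGTGTCAAGTTTTTGTATAGATAAAGGGCGTATGTAGG, then reverse).

5'-GGATGTATGCGGGAAATAGATATGTTTTTGAACTGTGCCACTTAGAGACACATACTCGCTAAGATACACGGATGTGCAAA-3'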